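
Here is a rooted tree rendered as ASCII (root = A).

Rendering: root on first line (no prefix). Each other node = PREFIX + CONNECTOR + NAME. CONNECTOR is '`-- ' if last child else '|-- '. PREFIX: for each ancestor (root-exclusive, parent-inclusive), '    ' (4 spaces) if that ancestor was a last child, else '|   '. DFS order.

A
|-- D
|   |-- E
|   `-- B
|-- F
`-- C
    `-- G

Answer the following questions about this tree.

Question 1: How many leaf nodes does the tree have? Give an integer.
Leaves (nodes with no children): B, E, F, G

Answer: 4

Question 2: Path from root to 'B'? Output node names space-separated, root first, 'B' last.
Answer: A D B

Derivation:
Walk down from root: A -> D -> B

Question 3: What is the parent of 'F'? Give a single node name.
Answer: A

Derivation:
Scan adjacency: F appears as child of A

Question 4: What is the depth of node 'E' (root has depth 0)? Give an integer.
Answer: 2

Derivation:
Path from root to E: A -> D -> E
Depth = number of edges = 2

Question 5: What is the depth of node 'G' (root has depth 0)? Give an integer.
Path from root to G: A -> C -> G
Depth = number of edges = 2

Answer: 2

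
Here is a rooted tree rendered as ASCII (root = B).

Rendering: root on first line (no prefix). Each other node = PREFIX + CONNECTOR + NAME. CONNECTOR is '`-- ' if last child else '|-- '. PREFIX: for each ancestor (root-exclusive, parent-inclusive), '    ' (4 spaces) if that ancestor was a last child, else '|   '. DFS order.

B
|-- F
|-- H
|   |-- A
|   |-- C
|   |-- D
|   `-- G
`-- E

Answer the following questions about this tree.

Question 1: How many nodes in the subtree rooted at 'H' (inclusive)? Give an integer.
Subtree rooted at H contains: A, C, D, G, H
Count = 5

Answer: 5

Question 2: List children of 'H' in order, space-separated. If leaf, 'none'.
Node H's children (from adjacency): A, C, D, G

Answer: A C D G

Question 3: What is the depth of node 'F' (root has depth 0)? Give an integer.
Path from root to F: B -> F
Depth = number of edges = 1

Answer: 1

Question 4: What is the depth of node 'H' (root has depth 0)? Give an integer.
Answer: 1

Derivation:
Path from root to H: B -> H
Depth = number of edges = 1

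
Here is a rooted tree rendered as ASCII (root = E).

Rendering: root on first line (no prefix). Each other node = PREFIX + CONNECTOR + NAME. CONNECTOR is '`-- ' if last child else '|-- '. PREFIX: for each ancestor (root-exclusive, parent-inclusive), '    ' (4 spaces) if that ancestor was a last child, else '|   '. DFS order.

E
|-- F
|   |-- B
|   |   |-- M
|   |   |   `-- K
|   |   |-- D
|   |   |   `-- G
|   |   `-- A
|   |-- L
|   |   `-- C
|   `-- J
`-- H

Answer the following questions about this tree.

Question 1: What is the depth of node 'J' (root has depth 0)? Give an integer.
Answer: 2

Derivation:
Path from root to J: E -> F -> J
Depth = number of edges = 2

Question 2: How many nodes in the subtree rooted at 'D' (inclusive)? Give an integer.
Answer: 2

Derivation:
Subtree rooted at D contains: D, G
Count = 2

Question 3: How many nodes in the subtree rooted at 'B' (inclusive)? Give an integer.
Answer: 6

Derivation:
Subtree rooted at B contains: A, B, D, G, K, M
Count = 6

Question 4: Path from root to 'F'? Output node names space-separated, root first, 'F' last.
Answer: E F

Derivation:
Walk down from root: E -> F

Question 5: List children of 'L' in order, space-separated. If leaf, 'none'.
Answer: C

Derivation:
Node L's children (from adjacency): C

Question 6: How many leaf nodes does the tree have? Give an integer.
Leaves (nodes with no children): A, C, G, H, J, K

Answer: 6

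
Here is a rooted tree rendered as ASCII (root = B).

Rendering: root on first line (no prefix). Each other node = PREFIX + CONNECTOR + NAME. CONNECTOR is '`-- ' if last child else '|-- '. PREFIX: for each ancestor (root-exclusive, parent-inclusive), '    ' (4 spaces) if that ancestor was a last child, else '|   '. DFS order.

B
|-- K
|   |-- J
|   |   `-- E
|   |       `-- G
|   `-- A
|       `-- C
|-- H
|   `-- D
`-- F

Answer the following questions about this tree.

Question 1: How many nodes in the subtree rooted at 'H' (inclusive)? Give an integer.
Subtree rooted at H contains: D, H
Count = 2

Answer: 2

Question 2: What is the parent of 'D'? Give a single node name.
Answer: H

Derivation:
Scan adjacency: D appears as child of H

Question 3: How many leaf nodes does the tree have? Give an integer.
Answer: 4

Derivation:
Leaves (nodes with no children): C, D, F, G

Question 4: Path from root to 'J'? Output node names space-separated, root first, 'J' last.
Answer: B K J

Derivation:
Walk down from root: B -> K -> J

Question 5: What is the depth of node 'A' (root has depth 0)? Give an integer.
Path from root to A: B -> K -> A
Depth = number of edges = 2

Answer: 2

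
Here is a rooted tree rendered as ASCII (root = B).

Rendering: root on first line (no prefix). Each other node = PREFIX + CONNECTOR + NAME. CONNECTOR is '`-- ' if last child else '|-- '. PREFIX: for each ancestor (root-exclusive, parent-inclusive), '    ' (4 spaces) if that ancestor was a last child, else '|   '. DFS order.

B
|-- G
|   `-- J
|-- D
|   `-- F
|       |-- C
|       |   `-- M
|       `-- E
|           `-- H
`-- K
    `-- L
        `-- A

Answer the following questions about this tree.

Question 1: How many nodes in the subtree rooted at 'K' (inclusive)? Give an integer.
Answer: 3

Derivation:
Subtree rooted at K contains: A, K, L
Count = 3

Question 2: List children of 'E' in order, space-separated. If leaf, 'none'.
Answer: H

Derivation:
Node E's children (from adjacency): H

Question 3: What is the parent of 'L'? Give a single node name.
Answer: K

Derivation:
Scan adjacency: L appears as child of K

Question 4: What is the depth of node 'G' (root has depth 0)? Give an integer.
Answer: 1

Derivation:
Path from root to G: B -> G
Depth = number of edges = 1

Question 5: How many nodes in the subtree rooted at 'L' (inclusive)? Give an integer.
Subtree rooted at L contains: A, L
Count = 2

Answer: 2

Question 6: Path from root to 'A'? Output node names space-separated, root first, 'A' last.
Answer: B K L A

Derivation:
Walk down from root: B -> K -> L -> A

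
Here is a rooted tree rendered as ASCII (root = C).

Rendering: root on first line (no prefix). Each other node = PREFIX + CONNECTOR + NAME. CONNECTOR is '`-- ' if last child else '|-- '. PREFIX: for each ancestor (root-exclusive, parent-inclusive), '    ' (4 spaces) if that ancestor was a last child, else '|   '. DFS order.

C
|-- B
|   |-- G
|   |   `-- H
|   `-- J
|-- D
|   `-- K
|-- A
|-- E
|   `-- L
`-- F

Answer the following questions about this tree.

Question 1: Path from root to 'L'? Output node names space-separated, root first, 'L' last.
Answer: C E L

Derivation:
Walk down from root: C -> E -> L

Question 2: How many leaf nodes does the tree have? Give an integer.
Leaves (nodes with no children): A, F, H, J, K, L

Answer: 6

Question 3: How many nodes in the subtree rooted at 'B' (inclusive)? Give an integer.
Answer: 4

Derivation:
Subtree rooted at B contains: B, G, H, J
Count = 4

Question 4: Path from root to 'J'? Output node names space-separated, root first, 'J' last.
Walk down from root: C -> B -> J

Answer: C B J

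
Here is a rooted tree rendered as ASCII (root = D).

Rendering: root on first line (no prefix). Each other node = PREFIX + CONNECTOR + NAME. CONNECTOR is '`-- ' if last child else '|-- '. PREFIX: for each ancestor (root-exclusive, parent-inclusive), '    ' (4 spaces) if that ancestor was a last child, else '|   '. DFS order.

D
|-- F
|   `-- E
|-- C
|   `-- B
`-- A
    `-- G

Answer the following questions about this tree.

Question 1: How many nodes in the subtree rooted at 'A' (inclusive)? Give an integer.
Subtree rooted at A contains: A, G
Count = 2

Answer: 2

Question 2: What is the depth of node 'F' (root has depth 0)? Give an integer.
Path from root to F: D -> F
Depth = number of edges = 1

Answer: 1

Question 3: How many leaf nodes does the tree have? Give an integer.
Leaves (nodes with no children): B, E, G

Answer: 3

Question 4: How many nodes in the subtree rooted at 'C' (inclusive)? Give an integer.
Subtree rooted at C contains: B, C
Count = 2

Answer: 2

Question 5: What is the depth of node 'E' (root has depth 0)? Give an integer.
Answer: 2

Derivation:
Path from root to E: D -> F -> E
Depth = number of edges = 2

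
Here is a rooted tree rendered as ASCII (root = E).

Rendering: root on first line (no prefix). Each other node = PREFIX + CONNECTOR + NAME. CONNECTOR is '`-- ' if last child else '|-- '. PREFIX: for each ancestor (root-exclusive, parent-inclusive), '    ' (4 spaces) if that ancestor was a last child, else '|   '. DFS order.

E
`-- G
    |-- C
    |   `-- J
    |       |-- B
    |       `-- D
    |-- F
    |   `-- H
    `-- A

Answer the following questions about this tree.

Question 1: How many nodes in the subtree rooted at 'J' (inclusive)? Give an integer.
Answer: 3

Derivation:
Subtree rooted at J contains: B, D, J
Count = 3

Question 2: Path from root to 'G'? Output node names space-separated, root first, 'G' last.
Walk down from root: E -> G

Answer: E G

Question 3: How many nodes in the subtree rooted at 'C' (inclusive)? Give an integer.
Answer: 4

Derivation:
Subtree rooted at C contains: B, C, D, J
Count = 4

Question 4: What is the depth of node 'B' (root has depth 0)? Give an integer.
Answer: 4

Derivation:
Path from root to B: E -> G -> C -> J -> B
Depth = number of edges = 4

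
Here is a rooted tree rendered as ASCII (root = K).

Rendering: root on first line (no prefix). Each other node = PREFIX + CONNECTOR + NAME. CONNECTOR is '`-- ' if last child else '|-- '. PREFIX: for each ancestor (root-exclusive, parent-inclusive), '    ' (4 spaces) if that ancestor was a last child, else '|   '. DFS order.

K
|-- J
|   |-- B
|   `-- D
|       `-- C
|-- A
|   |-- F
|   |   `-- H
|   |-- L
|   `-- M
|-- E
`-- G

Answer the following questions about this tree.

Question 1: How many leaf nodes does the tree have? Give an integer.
Leaves (nodes with no children): B, C, E, G, H, L, M

Answer: 7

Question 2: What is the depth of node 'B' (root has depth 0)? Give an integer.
Path from root to B: K -> J -> B
Depth = number of edges = 2

Answer: 2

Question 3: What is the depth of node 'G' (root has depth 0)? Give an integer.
Answer: 1

Derivation:
Path from root to G: K -> G
Depth = number of edges = 1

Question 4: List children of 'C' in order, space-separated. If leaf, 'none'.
Answer: none

Derivation:
Node C's children (from adjacency): (leaf)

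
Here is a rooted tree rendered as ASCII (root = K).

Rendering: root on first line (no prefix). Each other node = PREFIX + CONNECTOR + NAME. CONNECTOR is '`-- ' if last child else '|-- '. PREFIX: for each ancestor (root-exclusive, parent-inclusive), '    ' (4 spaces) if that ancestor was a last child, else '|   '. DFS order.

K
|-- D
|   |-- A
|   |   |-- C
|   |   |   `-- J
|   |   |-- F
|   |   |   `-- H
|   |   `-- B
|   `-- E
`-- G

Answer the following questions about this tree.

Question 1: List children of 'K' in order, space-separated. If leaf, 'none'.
Node K's children (from adjacency): D, G

Answer: D G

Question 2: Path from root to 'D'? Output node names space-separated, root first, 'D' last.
Walk down from root: K -> D

Answer: K D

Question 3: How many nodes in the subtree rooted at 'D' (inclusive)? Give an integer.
Subtree rooted at D contains: A, B, C, D, E, F, H, J
Count = 8

Answer: 8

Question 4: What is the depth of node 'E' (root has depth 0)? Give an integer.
Answer: 2

Derivation:
Path from root to E: K -> D -> E
Depth = number of edges = 2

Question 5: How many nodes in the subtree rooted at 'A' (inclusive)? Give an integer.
Answer: 6

Derivation:
Subtree rooted at A contains: A, B, C, F, H, J
Count = 6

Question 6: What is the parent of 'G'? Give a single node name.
Answer: K

Derivation:
Scan adjacency: G appears as child of K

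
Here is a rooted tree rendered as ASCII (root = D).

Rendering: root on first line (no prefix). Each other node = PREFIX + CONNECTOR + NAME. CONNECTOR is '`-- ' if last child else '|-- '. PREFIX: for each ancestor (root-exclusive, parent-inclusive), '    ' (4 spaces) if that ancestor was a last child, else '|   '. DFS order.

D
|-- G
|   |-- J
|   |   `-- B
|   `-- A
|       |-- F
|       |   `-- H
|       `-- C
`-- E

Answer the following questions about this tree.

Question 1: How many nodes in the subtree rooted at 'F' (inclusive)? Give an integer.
Answer: 2

Derivation:
Subtree rooted at F contains: F, H
Count = 2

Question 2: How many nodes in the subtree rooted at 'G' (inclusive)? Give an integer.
Answer: 7

Derivation:
Subtree rooted at G contains: A, B, C, F, G, H, J
Count = 7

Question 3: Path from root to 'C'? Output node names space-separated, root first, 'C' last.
Walk down from root: D -> G -> A -> C

Answer: D G A C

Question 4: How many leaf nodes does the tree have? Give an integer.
Answer: 4

Derivation:
Leaves (nodes with no children): B, C, E, H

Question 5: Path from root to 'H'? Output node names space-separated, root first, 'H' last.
Answer: D G A F H

Derivation:
Walk down from root: D -> G -> A -> F -> H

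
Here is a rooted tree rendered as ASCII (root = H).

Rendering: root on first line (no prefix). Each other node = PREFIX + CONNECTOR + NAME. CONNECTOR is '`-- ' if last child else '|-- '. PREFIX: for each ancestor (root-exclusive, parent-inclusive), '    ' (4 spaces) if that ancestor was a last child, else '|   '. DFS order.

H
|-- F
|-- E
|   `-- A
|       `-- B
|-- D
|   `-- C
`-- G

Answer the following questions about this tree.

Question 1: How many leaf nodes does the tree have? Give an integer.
Answer: 4

Derivation:
Leaves (nodes with no children): B, C, F, G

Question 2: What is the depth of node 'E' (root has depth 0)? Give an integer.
Path from root to E: H -> E
Depth = number of edges = 1

Answer: 1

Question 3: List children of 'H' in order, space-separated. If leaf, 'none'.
Answer: F E D G

Derivation:
Node H's children (from adjacency): F, E, D, G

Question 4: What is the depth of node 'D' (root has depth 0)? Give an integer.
Answer: 1

Derivation:
Path from root to D: H -> D
Depth = number of edges = 1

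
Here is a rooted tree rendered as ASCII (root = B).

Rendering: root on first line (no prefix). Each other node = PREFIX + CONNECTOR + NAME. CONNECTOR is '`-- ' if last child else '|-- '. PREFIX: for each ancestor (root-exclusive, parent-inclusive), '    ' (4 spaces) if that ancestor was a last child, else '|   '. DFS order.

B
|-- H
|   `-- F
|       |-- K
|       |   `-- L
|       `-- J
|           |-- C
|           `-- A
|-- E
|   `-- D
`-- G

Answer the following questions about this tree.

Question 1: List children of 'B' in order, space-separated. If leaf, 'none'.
Node B's children (from adjacency): H, E, G

Answer: H E G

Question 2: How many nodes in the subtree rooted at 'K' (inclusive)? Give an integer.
Answer: 2

Derivation:
Subtree rooted at K contains: K, L
Count = 2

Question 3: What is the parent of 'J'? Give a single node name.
Answer: F

Derivation:
Scan adjacency: J appears as child of F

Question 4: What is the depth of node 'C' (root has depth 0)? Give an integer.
Path from root to C: B -> H -> F -> J -> C
Depth = number of edges = 4

Answer: 4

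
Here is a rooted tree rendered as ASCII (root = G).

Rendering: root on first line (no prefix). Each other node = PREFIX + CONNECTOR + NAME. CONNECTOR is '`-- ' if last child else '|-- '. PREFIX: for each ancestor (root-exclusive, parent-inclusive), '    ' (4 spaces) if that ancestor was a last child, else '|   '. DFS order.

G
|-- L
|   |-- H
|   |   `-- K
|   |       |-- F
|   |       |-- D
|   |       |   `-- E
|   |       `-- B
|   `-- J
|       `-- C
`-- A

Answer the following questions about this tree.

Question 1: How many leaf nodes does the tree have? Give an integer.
Answer: 5

Derivation:
Leaves (nodes with no children): A, B, C, E, F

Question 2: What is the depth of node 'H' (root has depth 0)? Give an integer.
Answer: 2

Derivation:
Path from root to H: G -> L -> H
Depth = number of edges = 2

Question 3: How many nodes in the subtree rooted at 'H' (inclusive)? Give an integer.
Answer: 6

Derivation:
Subtree rooted at H contains: B, D, E, F, H, K
Count = 6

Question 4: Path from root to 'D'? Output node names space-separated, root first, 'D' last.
Answer: G L H K D

Derivation:
Walk down from root: G -> L -> H -> K -> D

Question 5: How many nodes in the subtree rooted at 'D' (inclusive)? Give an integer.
Subtree rooted at D contains: D, E
Count = 2

Answer: 2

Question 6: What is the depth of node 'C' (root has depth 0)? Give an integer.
Answer: 3

Derivation:
Path from root to C: G -> L -> J -> C
Depth = number of edges = 3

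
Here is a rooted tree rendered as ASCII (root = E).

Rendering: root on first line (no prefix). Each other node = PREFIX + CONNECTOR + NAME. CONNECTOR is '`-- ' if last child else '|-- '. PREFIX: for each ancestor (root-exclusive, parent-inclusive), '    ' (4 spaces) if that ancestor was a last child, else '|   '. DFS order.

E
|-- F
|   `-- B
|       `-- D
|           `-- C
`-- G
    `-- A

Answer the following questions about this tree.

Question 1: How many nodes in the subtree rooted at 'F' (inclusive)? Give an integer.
Answer: 4

Derivation:
Subtree rooted at F contains: B, C, D, F
Count = 4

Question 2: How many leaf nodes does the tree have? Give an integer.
Answer: 2

Derivation:
Leaves (nodes with no children): A, C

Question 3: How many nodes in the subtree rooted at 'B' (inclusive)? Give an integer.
Subtree rooted at B contains: B, C, D
Count = 3

Answer: 3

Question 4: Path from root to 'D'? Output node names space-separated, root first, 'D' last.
Answer: E F B D

Derivation:
Walk down from root: E -> F -> B -> D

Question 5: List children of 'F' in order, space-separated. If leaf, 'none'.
Answer: B

Derivation:
Node F's children (from adjacency): B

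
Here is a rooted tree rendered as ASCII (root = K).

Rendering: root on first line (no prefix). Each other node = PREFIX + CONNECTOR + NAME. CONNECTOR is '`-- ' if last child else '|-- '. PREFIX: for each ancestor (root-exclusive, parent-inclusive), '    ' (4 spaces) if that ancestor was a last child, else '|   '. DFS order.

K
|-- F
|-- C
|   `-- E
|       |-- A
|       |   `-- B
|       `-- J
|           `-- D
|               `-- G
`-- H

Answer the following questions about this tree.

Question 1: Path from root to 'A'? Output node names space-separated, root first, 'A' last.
Answer: K C E A

Derivation:
Walk down from root: K -> C -> E -> A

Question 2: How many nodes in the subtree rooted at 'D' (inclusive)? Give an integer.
Answer: 2

Derivation:
Subtree rooted at D contains: D, G
Count = 2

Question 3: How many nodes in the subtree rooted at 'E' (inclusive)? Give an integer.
Subtree rooted at E contains: A, B, D, E, G, J
Count = 6

Answer: 6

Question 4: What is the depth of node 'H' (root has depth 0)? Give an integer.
Answer: 1

Derivation:
Path from root to H: K -> H
Depth = number of edges = 1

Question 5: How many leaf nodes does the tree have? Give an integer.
Answer: 4

Derivation:
Leaves (nodes with no children): B, F, G, H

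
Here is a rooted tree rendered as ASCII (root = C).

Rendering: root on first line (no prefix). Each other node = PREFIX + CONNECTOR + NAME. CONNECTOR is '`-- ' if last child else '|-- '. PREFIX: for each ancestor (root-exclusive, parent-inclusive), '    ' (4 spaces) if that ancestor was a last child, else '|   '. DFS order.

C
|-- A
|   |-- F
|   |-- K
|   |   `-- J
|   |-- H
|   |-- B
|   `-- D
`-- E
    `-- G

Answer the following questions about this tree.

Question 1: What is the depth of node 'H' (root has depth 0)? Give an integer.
Answer: 2

Derivation:
Path from root to H: C -> A -> H
Depth = number of edges = 2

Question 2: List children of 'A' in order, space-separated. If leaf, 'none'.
Node A's children (from adjacency): F, K, H, B, D

Answer: F K H B D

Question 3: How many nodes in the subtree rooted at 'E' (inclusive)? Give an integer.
Answer: 2

Derivation:
Subtree rooted at E contains: E, G
Count = 2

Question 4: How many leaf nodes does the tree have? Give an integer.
Answer: 6

Derivation:
Leaves (nodes with no children): B, D, F, G, H, J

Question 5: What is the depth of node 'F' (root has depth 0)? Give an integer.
Answer: 2

Derivation:
Path from root to F: C -> A -> F
Depth = number of edges = 2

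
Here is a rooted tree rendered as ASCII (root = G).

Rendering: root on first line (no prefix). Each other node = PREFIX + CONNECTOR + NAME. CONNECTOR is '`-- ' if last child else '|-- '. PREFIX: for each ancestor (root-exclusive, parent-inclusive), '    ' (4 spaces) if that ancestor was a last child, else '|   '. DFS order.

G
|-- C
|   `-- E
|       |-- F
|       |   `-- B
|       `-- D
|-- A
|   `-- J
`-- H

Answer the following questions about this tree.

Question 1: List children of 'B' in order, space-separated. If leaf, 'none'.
Node B's children (from adjacency): (leaf)

Answer: none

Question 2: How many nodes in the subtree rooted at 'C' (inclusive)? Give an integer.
Subtree rooted at C contains: B, C, D, E, F
Count = 5

Answer: 5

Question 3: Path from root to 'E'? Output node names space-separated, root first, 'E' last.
Walk down from root: G -> C -> E

Answer: G C E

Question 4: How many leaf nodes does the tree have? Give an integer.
Answer: 4

Derivation:
Leaves (nodes with no children): B, D, H, J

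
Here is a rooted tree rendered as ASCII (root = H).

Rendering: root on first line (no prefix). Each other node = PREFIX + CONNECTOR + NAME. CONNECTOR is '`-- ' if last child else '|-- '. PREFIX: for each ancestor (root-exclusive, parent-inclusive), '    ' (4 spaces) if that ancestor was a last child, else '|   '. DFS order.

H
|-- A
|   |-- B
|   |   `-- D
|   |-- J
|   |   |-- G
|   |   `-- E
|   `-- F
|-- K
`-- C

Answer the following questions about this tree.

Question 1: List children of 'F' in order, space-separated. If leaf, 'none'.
Answer: none

Derivation:
Node F's children (from adjacency): (leaf)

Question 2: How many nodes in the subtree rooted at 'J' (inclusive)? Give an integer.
Subtree rooted at J contains: E, G, J
Count = 3

Answer: 3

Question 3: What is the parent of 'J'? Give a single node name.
Answer: A

Derivation:
Scan adjacency: J appears as child of A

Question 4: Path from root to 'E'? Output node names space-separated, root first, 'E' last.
Answer: H A J E

Derivation:
Walk down from root: H -> A -> J -> E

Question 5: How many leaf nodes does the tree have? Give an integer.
Leaves (nodes with no children): C, D, E, F, G, K

Answer: 6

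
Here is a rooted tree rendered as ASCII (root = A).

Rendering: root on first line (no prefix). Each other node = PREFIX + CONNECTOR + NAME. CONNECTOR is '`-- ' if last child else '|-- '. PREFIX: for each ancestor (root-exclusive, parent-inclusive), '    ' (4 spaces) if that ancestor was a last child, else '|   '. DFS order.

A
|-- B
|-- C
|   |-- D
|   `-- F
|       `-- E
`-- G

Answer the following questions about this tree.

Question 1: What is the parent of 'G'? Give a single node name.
Answer: A

Derivation:
Scan adjacency: G appears as child of A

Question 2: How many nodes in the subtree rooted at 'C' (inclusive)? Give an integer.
Subtree rooted at C contains: C, D, E, F
Count = 4

Answer: 4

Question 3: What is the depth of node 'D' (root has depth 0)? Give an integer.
Answer: 2

Derivation:
Path from root to D: A -> C -> D
Depth = number of edges = 2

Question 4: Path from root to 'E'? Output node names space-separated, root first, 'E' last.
Walk down from root: A -> C -> F -> E

Answer: A C F E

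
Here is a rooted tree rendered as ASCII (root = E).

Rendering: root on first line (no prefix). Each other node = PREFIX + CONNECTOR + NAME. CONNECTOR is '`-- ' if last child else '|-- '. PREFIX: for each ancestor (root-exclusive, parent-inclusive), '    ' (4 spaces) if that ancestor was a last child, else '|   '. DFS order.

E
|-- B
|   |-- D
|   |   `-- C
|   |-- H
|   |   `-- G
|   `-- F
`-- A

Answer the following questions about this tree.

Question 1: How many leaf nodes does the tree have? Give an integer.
Answer: 4

Derivation:
Leaves (nodes with no children): A, C, F, G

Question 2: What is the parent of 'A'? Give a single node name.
Scan adjacency: A appears as child of E

Answer: E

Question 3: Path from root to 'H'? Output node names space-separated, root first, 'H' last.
Walk down from root: E -> B -> H

Answer: E B H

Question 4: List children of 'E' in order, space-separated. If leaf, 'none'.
Node E's children (from adjacency): B, A

Answer: B A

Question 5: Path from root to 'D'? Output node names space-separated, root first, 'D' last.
Walk down from root: E -> B -> D

Answer: E B D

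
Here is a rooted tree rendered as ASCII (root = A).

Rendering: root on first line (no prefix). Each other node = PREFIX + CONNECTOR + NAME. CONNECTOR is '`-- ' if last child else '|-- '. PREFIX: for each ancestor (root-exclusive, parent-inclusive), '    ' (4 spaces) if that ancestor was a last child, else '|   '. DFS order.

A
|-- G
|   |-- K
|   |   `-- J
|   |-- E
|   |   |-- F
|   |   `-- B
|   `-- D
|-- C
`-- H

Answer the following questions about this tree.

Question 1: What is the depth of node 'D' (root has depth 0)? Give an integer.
Path from root to D: A -> G -> D
Depth = number of edges = 2

Answer: 2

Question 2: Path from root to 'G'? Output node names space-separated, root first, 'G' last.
Walk down from root: A -> G

Answer: A G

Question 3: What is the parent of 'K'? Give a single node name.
Scan adjacency: K appears as child of G

Answer: G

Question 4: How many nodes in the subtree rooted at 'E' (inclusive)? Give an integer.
Answer: 3

Derivation:
Subtree rooted at E contains: B, E, F
Count = 3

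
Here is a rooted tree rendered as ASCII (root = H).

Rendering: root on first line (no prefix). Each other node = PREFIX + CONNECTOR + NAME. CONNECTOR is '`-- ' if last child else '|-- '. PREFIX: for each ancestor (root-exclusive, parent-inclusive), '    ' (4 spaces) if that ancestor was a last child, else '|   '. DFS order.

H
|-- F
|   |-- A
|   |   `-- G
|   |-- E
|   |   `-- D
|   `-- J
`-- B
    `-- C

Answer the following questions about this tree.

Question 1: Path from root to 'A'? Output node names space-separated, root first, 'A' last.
Walk down from root: H -> F -> A

Answer: H F A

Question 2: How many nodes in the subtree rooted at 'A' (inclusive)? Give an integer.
Subtree rooted at A contains: A, G
Count = 2

Answer: 2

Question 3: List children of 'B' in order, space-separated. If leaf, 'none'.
Answer: C

Derivation:
Node B's children (from adjacency): C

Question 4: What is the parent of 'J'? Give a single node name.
Scan adjacency: J appears as child of F

Answer: F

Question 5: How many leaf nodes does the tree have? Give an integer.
Leaves (nodes with no children): C, D, G, J

Answer: 4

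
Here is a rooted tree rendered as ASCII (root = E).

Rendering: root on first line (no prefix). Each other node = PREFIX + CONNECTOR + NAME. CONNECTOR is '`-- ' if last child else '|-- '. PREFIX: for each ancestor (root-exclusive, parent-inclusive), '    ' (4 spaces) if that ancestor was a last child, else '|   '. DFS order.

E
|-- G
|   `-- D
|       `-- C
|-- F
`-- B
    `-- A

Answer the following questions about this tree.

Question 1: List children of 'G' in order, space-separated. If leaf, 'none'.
Answer: D

Derivation:
Node G's children (from adjacency): D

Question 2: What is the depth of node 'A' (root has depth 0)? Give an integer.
Answer: 2

Derivation:
Path from root to A: E -> B -> A
Depth = number of edges = 2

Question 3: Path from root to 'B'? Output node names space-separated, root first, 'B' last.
Answer: E B

Derivation:
Walk down from root: E -> B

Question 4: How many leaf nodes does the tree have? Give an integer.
Leaves (nodes with no children): A, C, F

Answer: 3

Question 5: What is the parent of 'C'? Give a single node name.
Scan adjacency: C appears as child of D

Answer: D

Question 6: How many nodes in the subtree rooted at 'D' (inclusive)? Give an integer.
Answer: 2

Derivation:
Subtree rooted at D contains: C, D
Count = 2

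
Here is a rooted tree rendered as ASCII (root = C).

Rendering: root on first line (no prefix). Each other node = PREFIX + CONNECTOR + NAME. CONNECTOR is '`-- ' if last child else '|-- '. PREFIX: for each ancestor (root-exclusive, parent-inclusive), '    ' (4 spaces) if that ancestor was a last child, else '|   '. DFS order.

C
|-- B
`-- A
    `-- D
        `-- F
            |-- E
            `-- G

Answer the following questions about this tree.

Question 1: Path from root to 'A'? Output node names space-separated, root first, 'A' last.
Answer: C A

Derivation:
Walk down from root: C -> A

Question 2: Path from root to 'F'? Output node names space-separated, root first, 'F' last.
Walk down from root: C -> A -> D -> F

Answer: C A D F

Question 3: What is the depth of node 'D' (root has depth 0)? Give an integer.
Answer: 2

Derivation:
Path from root to D: C -> A -> D
Depth = number of edges = 2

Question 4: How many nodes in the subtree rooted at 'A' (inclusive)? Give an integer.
Subtree rooted at A contains: A, D, E, F, G
Count = 5

Answer: 5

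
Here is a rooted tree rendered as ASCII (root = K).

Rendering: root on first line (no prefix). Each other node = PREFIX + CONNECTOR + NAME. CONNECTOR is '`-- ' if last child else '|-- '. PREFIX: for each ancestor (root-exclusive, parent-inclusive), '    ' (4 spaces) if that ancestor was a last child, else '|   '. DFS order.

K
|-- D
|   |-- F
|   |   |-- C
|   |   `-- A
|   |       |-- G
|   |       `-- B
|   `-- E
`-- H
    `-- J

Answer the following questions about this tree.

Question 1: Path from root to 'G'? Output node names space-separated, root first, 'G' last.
Walk down from root: K -> D -> F -> A -> G

Answer: K D F A G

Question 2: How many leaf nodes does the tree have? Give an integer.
Answer: 5

Derivation:
Leaves (nodes with no children): B, C, E, G, J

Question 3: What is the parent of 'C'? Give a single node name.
Answer: F

Derivation:
Scan adjacency: C appears as child of F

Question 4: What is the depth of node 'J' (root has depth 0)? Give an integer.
Path from root to J: K -> H -> J
Depth = number of edges = 2

Answer: 2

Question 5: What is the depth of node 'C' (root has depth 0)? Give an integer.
Path from root to C: K -> D -> F -> C
Depth = number of edges = 3

Answer: 3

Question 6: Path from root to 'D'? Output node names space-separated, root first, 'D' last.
Walk down from root: K -> D

Answer: K D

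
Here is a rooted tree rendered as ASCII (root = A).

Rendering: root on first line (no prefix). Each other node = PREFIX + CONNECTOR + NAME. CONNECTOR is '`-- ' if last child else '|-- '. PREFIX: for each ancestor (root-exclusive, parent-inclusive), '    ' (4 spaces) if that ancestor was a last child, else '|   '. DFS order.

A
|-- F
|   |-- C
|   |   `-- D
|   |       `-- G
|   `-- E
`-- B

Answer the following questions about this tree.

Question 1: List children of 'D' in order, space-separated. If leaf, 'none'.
Answer: G

Derivation:
Node D's children (from adjacency): G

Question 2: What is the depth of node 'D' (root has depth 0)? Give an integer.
Path from root to D: A -> F -> C -> D
Depth = number of edges = 3

Answer: 3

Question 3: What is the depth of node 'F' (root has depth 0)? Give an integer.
Path from root to F: A -> F
Depth = number of edges = 1

Answer: 1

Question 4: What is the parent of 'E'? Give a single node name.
Scan adjacency: E appears as child of F

Answer: F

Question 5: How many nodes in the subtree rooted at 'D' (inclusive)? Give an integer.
Subtree rooted at D contains: D, G
Count = 2

Answer: 2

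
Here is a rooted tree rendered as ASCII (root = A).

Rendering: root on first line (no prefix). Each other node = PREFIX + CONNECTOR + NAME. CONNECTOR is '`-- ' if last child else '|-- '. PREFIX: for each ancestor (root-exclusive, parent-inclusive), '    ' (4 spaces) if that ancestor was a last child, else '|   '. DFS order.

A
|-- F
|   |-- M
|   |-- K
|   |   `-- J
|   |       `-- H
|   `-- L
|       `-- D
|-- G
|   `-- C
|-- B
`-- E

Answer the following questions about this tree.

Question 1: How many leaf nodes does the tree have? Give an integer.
Answer: 6

Derivation:
Leaves (nodes with no children): B, C, D, E, H, M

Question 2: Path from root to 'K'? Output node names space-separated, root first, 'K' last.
Answer: A F K

Derivation:
Walk down from root: A -> F -> K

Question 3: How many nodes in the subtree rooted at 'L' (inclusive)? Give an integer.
Answer: 2

Derivation:
Subtree rooted at L contains: D, L
Count = 2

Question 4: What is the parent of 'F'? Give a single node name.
Answer: A

Derivation:
Scan adjacency: F appears as child of A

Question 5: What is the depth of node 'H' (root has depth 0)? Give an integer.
Path from root to H: A -> F -> K -> J -> H
Depth = number of edges = 4

Answer: 4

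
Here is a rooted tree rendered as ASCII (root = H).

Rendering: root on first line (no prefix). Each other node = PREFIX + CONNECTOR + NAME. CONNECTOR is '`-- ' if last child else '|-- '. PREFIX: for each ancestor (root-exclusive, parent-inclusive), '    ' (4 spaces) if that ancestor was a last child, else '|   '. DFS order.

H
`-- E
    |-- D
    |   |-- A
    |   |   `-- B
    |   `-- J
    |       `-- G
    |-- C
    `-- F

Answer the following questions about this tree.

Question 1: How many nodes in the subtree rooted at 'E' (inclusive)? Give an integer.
Answer: 8

Derivation:
Subtree rooted at E contains: A, B, C, D, E, F, G, J
Count = 8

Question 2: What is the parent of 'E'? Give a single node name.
Answer: H

Derivation:
Scan adjacency: E appears as child of H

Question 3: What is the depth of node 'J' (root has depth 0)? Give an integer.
Answer: 3

Derivation:
Path from root to J: H -> E -> D -> J
Depth = number of edges = 3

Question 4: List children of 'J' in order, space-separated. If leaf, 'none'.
Node J's children (from adjacency): G

Answer: G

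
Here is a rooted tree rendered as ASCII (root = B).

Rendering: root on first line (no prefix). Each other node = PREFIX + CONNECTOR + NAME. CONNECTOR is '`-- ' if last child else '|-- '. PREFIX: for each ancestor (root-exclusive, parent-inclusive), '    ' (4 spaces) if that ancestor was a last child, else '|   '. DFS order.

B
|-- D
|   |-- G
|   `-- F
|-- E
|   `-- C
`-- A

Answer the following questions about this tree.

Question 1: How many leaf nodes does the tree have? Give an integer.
Answer: 4

Derivation:
Leaves (nodes with no children): A, C, F, G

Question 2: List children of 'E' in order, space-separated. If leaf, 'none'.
Answer: C

Derivation:
Node E's children (from adjacency): C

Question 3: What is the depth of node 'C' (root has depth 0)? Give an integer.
Path from root to C: B -> E -> C
Depth = number of edges = 2

Answer: 2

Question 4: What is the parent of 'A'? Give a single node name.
Answer: B

Derivation:
Scan adjacency: A appears as child of B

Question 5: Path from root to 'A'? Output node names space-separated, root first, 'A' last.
Walk down from root: B -> A

Answer: B A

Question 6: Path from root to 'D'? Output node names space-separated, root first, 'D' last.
Walk down from root: B -> D

Answer: B D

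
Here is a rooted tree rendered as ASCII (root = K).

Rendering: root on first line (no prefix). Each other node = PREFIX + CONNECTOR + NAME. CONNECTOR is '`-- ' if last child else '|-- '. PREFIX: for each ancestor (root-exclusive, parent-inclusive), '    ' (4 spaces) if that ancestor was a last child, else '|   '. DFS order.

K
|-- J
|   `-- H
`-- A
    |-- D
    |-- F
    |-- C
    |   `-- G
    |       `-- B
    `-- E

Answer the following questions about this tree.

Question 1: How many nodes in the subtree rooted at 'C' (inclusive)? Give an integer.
Answer: 3

Derivation:
Subtree rooted at C contains: B, C, G
Count = 3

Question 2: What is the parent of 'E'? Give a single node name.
Scan adjacency: E appears as child of A

Answer: A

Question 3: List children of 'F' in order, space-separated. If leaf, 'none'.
Answer: none

Derivation:
Node F's children (from adjacency): (leaf)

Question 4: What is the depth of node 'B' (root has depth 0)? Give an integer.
Path from root to B: K -> A -> C -> G -> B
Depth = number of edges = 4

Answer: 4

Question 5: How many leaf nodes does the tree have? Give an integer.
Answer: 5

Derivation:
Leaves (nodes with no children): B, D, E, F, H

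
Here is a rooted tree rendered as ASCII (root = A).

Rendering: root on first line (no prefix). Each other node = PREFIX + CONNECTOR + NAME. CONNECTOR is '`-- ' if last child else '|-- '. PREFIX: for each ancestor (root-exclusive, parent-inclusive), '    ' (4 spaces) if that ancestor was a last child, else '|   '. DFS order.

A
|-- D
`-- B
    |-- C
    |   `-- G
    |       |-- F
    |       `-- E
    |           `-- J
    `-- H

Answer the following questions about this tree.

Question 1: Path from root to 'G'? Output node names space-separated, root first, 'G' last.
Walk down from root: A -> B -> C -> G

Answer: A B C G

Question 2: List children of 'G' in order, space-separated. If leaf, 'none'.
Node G's children (from adjacency): F, E

Answer: F E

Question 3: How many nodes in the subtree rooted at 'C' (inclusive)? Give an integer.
Subtree rooted at C contains: C, E, F, G, J
Count = 5

Answer: 5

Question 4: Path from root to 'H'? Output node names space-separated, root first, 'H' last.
Walk down from root: A -> B -> H

Answer: A B H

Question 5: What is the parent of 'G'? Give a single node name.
Scan adjacency: G appears as child of C

Answer: C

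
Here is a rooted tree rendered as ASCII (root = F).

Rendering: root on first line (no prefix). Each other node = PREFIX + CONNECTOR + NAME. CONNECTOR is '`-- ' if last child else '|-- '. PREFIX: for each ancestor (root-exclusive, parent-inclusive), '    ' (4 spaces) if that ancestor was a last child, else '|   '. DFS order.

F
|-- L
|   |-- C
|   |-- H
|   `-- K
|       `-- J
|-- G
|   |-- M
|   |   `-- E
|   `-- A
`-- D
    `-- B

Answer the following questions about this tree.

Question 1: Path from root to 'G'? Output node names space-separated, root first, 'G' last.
Answer: F G

Derivation:
Walk down from root: F -> G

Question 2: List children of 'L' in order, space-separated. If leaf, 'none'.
Node L's children (from adjacency): C, H, K

Answer: C H K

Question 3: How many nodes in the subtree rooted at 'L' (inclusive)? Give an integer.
Subtree rooted at L contains: C, H, J, K, L
Count = 5

Answer: 5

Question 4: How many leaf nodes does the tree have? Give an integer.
Leaves (nodes with no children): A, B, C, E, H, J

Answer: 6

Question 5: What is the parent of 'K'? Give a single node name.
Answer: L

Derivation:
Scan adjacency: K appears as child of L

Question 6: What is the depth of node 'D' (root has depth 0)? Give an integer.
Path from root to D: F -> D
Depth = number of edges = 1

Answer: 1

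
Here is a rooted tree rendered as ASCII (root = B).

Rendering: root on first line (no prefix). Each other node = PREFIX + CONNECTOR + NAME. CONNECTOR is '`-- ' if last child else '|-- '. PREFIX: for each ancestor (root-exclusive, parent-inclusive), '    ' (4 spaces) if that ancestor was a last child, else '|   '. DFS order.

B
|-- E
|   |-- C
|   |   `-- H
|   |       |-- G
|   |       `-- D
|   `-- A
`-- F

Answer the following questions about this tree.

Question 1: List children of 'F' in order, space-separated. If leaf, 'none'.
Answer: none

Derivation:
Node F's children (from adjacency): (leaf)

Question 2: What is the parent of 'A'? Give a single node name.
Scan adjacency: A appears as child of E

Answer: E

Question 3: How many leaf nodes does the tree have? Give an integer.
Answer: 4

Derivation:
Leaves (nodes with no children): A, D, F, G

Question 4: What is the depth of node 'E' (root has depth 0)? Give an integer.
Answer: 1

Derivation:
Path from root to E: B -> E
Depth = number of edges = 1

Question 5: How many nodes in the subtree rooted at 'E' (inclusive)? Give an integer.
Answer: 6

Derivation:
Subtree rooted at E contains: A, C, D, E, G, H
Count = 6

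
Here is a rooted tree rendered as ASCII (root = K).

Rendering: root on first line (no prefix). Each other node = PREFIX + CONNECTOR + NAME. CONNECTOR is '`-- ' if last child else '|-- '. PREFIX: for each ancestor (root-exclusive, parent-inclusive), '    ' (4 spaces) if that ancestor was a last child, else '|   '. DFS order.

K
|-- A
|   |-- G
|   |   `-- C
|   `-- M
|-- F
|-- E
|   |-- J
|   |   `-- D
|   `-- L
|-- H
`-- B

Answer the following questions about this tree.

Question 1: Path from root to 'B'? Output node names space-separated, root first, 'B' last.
Walk down from root: K -> B

Answer: K B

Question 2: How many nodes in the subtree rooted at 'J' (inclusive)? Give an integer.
Subtree rooted at J contains: D, J
Count = 2

Answer: 2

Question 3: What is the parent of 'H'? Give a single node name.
Scan adjacency: H appears as child of K

Answer: K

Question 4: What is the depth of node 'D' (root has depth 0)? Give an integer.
Path from root to D: K -> E -> J -> D
Depth = number of edges = 3

Answer: 3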